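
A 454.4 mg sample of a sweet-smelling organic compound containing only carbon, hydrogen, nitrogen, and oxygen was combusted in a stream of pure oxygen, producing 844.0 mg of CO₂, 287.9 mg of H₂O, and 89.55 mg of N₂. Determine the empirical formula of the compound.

C3H5NO

mol C = 0.8440 g CO₂ ÷ 44.009 g/mol = 0.019178 mol
mol H = 2 × 0.2879 g H₂O ÷ 18.015 g/mol = 0.031962 mol
mol N = 2 × 0.08955 g N₂ ÷ 28.014 g/mol = 0.0063932 mol
mass O = 0.4544 − (0.23035 + 0.032218 + 0.089550) = 0.10229 g → mol O = 0.10229 ÷ 15.999 = 0.0063933 mol
Divide by the smallest (0.0063932 mol): C 3.000, H 4.999, N 1.000, O 1.000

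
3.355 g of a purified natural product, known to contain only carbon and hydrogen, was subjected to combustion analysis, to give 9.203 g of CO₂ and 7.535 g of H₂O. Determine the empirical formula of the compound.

CH4

mol C = 9.203 g CO₂ ÷ 44.009 g/mol = 0.20912 mol
mol H = 2 × 7.535 g H₂O ÷ 18.015 g/mol = 0.83653 mol
Divide by the smallest (0.20912 mol): C 1.000, H 4.000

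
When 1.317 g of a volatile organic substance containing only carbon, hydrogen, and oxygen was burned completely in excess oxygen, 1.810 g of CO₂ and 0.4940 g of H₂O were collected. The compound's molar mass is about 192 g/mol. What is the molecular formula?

mol C = 1.810 g CO₂ ÷ 44.009 g/mol = 0.041128 mol
mol H = 2 × 0.4940 g H₂O ÷ 18.015 g/mol = 0.054843 mol
mass O = 1.317 − (0.49399 + 0.055282) = 0.76773 g → mol O = 0.76773 ÷ 15.999 = 0.047986 mol
Divide by the smallest (0.041128 mol): C 1.000, H 1.333, O 1.167
Multiplying each by 6 gives whole numbers: C 6.00, H 8.00, O 7.00
Empirical formula: C6H8O7
Empirical-formula mass = 192.12 g/mol; 192 ÷ 192.12 ≈ 1, so the molecular formula is C6H8O7.

C6H8O7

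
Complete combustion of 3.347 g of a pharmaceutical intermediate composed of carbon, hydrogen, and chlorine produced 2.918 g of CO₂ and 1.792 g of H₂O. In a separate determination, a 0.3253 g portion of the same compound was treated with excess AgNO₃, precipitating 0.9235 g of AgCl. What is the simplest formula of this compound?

CH3Cl

mol C = 2.918 g CO₂ ÷ 44.009 g/mol = 0.066305 mol
mol H = 2 × 1.792 g H₂O ÷ 18.015 g/mol = 0.19895 mol
From the AgCl data: mol Cl per gram of compound = (0.9235 ÷ 143.318) ÷ 0.3253 = 0.019809 mol/g, so in the 3.347 g combustion sample mol Cl = 0.066299 mol
Divide by the smallest (0.066299 mol): C 1.000, H 3.001, Cl 1.000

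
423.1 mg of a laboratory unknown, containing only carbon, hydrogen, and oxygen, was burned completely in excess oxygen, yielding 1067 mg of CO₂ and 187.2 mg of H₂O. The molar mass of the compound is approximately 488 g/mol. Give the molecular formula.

C28H24O8

mol C = 1.067 g CO₂ ÷ 44.009 g/mol = 0.024245 mol
mol H = 2 × 0.1872 g H₂O ÷ 18.015 g/mol = 0.020783 mol
mass O = 0.4231 − (0.29121 + 0.020949) = 0.11094 g → mol O = 0.11094 ÷ 15.999 = 0.0069344 mol
Divide by the smallest (0.0069344 mol): C 3.496, H 2.997, O 1.000
Multiplying each by 2 gives whole numbers: C 6.99, H 5.99, O 2.00
Empirical formula: C7H6O2
Empirical-formula mass = 122.12 g/mol; 488 ÷ 122.12 ≈ 4, so the molecular formula is C28H24O8.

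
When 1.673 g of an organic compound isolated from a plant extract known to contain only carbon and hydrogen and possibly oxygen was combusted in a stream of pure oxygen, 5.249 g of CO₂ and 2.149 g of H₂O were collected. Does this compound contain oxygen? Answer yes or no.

mol C = 5.249 g CO₂ ÷ 44.009 g/mol = 0.11927 mol
mol H = 2 × 2.149 g H₂O ÷ 18.015 g/mol = 0.23858 mol
C and H together account for 1.6731 g — essentially the entire 1.673 g sample — so the compound contains no oxygen.

no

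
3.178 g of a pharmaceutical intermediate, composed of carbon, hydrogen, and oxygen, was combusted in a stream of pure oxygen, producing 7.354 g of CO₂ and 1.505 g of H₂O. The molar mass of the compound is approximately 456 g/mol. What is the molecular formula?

C24H24O9

mol C = 7.354 g CO₂ ÷ 44.009 g/mol = 0.16710 mol
mol H = 2 × 1.505 g H₂O ÷ 18.015 g/mol = 0.16708 mol
mass O = 3.178 − (2.0071 + 0.16842) = 1.0025 g → mol O = 1.0025 ÷ 15.999 = 0.062661 mol
Divide by the smallest (0.062661 mol): C 2.667, H 2.666, O 1.000
Multiplying each by 3 gives whole numbers: C 8.00, H 8.00, O 3.00
Empirical formula: C8H8O3
Empirical-formula mass = 152.15 g/mol; 456 ÷ 152.15 ≈ 3, so the molecular formula is C24H24O9.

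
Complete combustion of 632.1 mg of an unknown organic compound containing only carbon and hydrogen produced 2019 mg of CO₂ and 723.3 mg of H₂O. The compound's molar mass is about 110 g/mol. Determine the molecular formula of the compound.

C8H14

mol C = 2.019 g CO₂ ÷ 44.009 g/mol = 0.045877 mol
mol H = 2 × 0.7233 g H₂O ÷ 18.015 g/mol = 0.080300 mol
Divide by the smallest (0.045877 mol): C 1.000, H 1.750
Multiplying each by 4 gives whole numbers: C 4.00, H 7.00
Empirical formula: C4H7
Empirical-formula mass = 55.10 g/mol; 110 ÷ 55.10 ≈ 2, so the molecular formula is C8H14.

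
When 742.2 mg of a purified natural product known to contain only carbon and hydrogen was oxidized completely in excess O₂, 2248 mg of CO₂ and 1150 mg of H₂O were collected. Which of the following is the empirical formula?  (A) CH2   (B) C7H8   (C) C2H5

mol C = 2.248 g CO₂ ÷ 44.009 g/mol = 0.051080 mol
mol H = 2 × 1.150 g H₂O ÷ 18.015 g/mol = 0.12767 mol
Divide by the smallest (0.051080 mol): C 1.000, H 2.499
Multiplying each by 2 gives whole numbers: C 2.00, H 5.00

(C) C2H5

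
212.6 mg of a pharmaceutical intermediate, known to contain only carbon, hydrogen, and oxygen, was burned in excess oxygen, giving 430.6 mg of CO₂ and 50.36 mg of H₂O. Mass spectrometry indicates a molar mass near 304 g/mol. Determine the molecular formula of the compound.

C14H8O8

mol C = 0.4306 g CO₂ ÷ 44.009 g/mol = 0.0097844 mol
mol H = 2 × 0.05036 g H₂O ÷ 18.015 g/mol = 0.0055909 mol
mass O = 0.2126 − (0.11752 + 0.0056356) = 0.089444 g → mol O = 0.089444 ÷ 15.999 = 0.0055906 mol
Divide by the smallest (0.0055906 mol): C 1.750, H 1.000, O 1.000
Multiplying each by 4 gives whole numbers: C 7.00, H 4.00, O 4.00
Empirical formula: C7H4O4
Empirical-formula mass = 152.10 g/mol; 304 ÷ 152.10 ≈ 2, so the molecular formula is C14H8O8.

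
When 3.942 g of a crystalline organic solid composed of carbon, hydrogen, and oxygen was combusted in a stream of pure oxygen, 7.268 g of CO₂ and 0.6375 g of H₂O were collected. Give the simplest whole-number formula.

C7H3O5

mol C = 7.268 g CO₂ ÷ 44.009 g/mol = 0.16515 mol
mol H = 2 × 0.6375 g H₂O ÷ 18.015 g/mol = 0.070774 mol
mass O = 3.942 − (1.9836 + 0.071341) = 1.8871 g → mol O = 1.8871 ÷ 15.999 = 0.11795 mol
Divide by the smallest (0.070774 mol): C 2.333, H 1.000, O 1.667
Multiplying each by 3 gives whole numbers: C 7.00, H 3.00, O 5.00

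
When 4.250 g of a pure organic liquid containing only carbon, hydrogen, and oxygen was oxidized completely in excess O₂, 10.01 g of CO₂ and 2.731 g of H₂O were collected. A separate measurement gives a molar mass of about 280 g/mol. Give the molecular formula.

mol C = 10.01 g CO₂ ÷ 44.009 g/mol = 0.22745 mol
mol H = 2 × 2.731 g H₂O ÷ 18.015 g/mol = 0.30319 mol
mass O = 4.250 − (2.7319 + 0.30562) = 1.2124 g → mol O = 1.2124 ÷ 15.999 = 0.075782 mol
Divide by the smallest (0.075782 mol): C 3.001, H 4.001, O 1.000
Empirical formula: C3H4O
Empirical-formula mass = 56.06 g/mol; 280 ÷ 56.06 ≈ 5, so the molecular formula is C15H20O5.

C15H20O5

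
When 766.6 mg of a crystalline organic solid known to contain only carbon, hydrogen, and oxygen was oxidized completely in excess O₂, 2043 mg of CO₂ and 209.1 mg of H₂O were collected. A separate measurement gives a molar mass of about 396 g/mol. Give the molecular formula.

C24H12O6

mol C = 2.043 g CO₂ ÷ 44.009 g/mol = 0.046422 mol
mol H = 2 × 0.2091 g H₂O ÷ 18.015 g/mol = 0.023214 mol
mass O = 0.7666 − (0.55758 + 0.023400) = 0.18562 g → mol O = 0.18562 ÷ 15.999 = 0.011602 mol
Divide by the smallest (0.011602 mol): C 4.001, H 2.001, O 1.000
Empirical formula: C4H2O
Empirical-formula mass = 66.06 g/mol; 396 ÷ 66.06 ≈ 6, so the molecular formula is C24H12O6.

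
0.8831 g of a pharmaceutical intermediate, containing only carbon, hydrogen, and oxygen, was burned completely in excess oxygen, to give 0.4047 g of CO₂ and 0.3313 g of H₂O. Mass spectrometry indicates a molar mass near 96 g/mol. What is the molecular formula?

mol C = 0.4047 g CO₂ ÷ 44.009 g/mol = 0.0091958 mol
mol H = 2 × 0.3313 g H₂O ÷ 18.015 g/mol = 0.036780 mol
mass O = 0.8831 − (0.11045 + 0.037075) = 0.73557 g → mol O = 0.73557 ÷ 15.999 = 0.045976 mol
Divide by the smallest (0.0091958 mol): C 1.000, H 4.000, O 5.000
Empirical formula: CH4O5
Empirical-formula mass = 96.04 g/mol; 96 ÷ 96.04 ≈ 1, so the molecular formula is CH4O5.

CH4O5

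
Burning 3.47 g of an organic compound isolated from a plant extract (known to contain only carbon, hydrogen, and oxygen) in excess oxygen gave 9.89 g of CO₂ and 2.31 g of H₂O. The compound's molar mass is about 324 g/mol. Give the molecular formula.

mol C = 9.89 g CO₂ ÷ 44.009 g/mol = 0.2247 mol
mol H = 2 × 2.31 g H₂O ÷ 18.015 g/mol = 0.2565 mol
mass O = 3.47 − (2.699 + 0.2585) = 0.5123 g → mol O = 0.5123 ÷ 15.999 = 0.03202 mol
Divide by the smallest (0.03202 mol): C 7.018, H 8.009, O 1.000
Empirical formula: C7H8O
Empirical-formula mass = 108.14 g/mol; 324 ÷ 108.14 ≈ 3, so the molecular formula is C21H24O3.

C21H24O3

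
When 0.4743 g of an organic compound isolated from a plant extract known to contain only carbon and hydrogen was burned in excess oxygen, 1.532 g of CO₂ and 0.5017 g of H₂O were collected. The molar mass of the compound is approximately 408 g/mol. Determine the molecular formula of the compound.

C30H48

mol C = 1.532 g CO₂ ÷ 44.009 g/mol = 0.034811 mol
mol H = 2 × 0.5017 g H₂O ÷ 18.015 g/mol = 0.055698 mol
Divide by the smallest (0.034811 mol): C 1.000, H 1.600
Multiplying each by 5 gives whole numbers: C 5.00, H 8.00
Empirical formula: C5H8
Empirical-formula mass = 68.12 g/mol; 408 ÷ 68.12 ≈ 6, so the molecular formula is C30H48.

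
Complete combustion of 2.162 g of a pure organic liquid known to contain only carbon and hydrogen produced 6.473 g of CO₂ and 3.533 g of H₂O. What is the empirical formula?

C3H8

mol C = 6.473 g CO₂ ÷ 44.009 g/mol = 0.14708 mol
mol H = 2 × 3.533 g H₂O ÷ 18.015 g/mol = 0.39223 mol
Divide by the smallest (0.14708 mol): C 1.000, H 2.667
Multiplying each by 3 gives whole numbers: C 3.00, H 8.00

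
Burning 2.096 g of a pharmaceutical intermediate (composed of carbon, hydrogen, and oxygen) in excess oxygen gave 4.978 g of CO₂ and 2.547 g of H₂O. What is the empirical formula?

mol C = 4.978 g CO₂ ÷ 44.009 g/mol = 0.11311 mol
mol H = 2 × 2.547 g H₂O ÷ 18.015 g/mol = 0.28276 mol
mass O = 2.096 − (1.3586 + 0.28503) = 0.45237 g → mol O = 0.45237 ÷ 15.999 = 0.028275 mol
Divide by the smallest (0.028275 mol): C 4.000, H 10.001, O 1.000

C4H10O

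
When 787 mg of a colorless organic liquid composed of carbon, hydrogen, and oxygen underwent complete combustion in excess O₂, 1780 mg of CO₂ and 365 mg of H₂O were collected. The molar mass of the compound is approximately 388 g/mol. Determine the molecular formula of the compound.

C20H20O8

mol C = 1.78 g CO₂ ÷ 44.009 g/mol = 0.04045 mol
mol H = 2 × 0.365 g H₂O ÷ 18.015 g/mol = 0.04052 mol
mass O = 0.787 − (0.4858 + 0.04085) = 0.2604 g → mol O = 0.2604 ÷ 15.999 = 0.01627 mol
Divide by the smallest (0.01627 mol): C 2.485, H 2.490, O 1.000
Multiplying each by 2 gives whole numbers: C 4.97, H 4.98, O 2.00
Empirical formula: C5H5O2
Empirical-formula mass = 97.09 g/mol; 388 ÷ 97.09 ≈ 4, so the molecular formula is C20H20O8.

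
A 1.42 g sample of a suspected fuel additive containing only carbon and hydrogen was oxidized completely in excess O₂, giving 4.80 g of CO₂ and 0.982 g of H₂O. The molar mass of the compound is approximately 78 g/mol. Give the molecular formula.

mol C = 4.80 g CO₂ ÷ 44.009 g/mol = 0.1091 mol
mol H = 2 × 0.982 g H₂O ÷ 18.015 g/mol = 0.1090 mol
Divide by the smallest (0.1090 mol): C 1.000, H 1.000
Empirical formula: CH
Empirical-formula mass = 13.02 g/mol; 78 ÷ 13.02 ≈ 6, so the molecular formula is C6H6.

C6H6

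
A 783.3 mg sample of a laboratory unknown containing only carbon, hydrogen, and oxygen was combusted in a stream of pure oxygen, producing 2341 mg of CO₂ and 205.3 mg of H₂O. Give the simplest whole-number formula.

C7H3O

mol C = 2.341 g CO₂ ÷ 44.009 g/mol = 0.053194 mol
mol H = 2 × 0.2053 g H₂O ÷ 18.015 g/mol = 0.022792 mol
mass O = 0.7833 − (0.63891 + 0.022974) = 0.12142 g → mol O = 0.12142 ÷ 15.999 = 0.0075890 mol
Divide by the smallest (0.0075890 mol): C 7.009, H 3.003, O 1.000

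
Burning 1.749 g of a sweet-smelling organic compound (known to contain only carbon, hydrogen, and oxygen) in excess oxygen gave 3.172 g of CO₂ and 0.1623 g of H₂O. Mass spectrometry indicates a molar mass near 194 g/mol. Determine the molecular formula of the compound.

mol C = 3.172 g CO₂ ÷ 44.009 g/mol = 0.072076 mol
mol H = 2 × 0.1623 g H₂O ÷ 18.015 g/mol = 0.018018 mol
mass O = 1.749 − (0.86571 + 0.018162) = 0.86513 g → mol O = 0.86513 ÷ 15.999 = 0.054074 mol
Divide by the smallest (0.018018 mol): C 4.000, H 1.000, O 3.001
Empirical formula: C4HO3
Empirical-formula mass = 97.05 g/mol; 194 ÷ 97.05 ≈ 2, so the molecular formula is C8H2O6.

C8H2O6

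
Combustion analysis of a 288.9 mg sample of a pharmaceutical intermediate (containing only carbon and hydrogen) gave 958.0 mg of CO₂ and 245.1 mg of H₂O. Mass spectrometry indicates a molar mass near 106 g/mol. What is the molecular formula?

mol C = 0.9580 g CO₂ ÷ 44.009 g/mol = 0.021768 mol
mol H = 2 × 0.2451 g H₂O ÷ 18.015 g/mol = 0.027211 mol
Divide by the smallest (0.021768 mol): C 1.000, H 1.250
Multiplying each by 4 gives whole numbers: C 4.00, H 5.00
Empirical formula: C4H5
Empirical-formula mass = 53.08 g/mol; 106 ÷ 53.08 ≈ 2, so the molecular formula is C8H10.

C8H10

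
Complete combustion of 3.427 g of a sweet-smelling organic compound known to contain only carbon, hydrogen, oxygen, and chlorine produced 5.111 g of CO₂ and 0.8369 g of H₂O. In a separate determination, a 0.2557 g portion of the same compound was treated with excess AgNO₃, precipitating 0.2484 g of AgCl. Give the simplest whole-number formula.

C5H4ClO3

mol C = 5.111 g CO₂ ÷ 44.009 g/mol = 0.11614 mol
mol H = 2 × 0.8369 g H₂O ÷ 18.015 g/mol = 0.092911 mol
From the AgCl data: mol Cl per gram of compound = (0.2484 ÷ 143.318) ÷ 0.2557 = 0.0067783 mol/g, so in the 3.427 g combustion sample mol Cl = 0.023229 mol
mass O = 3.427 − (1.3949 + 0.093655 + 0.82348) = 1.1150 g → mol O = 1.1150 ÷ 15.999 = 0.069690 mol
Divide by the smallest (0.023229 mol): C 5.000, H 4.000, Cl 1.000, O 3.000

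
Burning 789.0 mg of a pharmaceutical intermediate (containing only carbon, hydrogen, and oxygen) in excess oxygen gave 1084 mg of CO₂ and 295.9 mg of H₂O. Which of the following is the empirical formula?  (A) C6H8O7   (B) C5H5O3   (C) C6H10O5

mol C = 1.084 g CO₂ ÷ 44.009 g/mol = 0.024631 mol
mol H = 2 × 0.2959 g H₂O ÷ 18.015 g/mol = 0.032850 mol
mass O = 0.7890 − (0.29585 + 0.033113) = 0.46004 g → mol O = 0.46004 ÷ 15.999 = 0.028754 mol
Divide by the smallest (0.024631 mol): C 1.000, H 1.334, O 1.167
Multiplying each by 6 gives whole numbers: C 6.00, H 8.00, O 7.00

(A) C6H8O7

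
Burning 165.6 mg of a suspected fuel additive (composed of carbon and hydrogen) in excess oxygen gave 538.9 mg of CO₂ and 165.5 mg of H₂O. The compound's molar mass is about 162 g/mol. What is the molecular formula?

C12H18

mol C = 0.5389 g CO₂ ÷ 44.009 g/mol = 0.012245 mol
mol H = 2 × 0.1655 g H₂O ÷ 18.015 g/mol = 0.018374 mol
Divide by the smallest (0.012245 mol): C 1.000, H 1.500
Multiplying each by 2 gives whole numbers: C 2.00, H 3.00
Empirical formula: C2H3
Empirical-formula mass = 27.05 g/mol; 162 ÷ 27.05 ≈ 6, so the molecular formula is C12H18.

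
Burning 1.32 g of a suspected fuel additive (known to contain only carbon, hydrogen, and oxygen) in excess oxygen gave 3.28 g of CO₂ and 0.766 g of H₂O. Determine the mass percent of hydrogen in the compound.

mol C = 3.28 g CO₂ ÷ 44.009 g/mol = 0.07453 mol
mol H = 2 × 0.766 g H₂O ÷ 18.015 g/mol = 0.08504 mol
mass O = 1.32 − (0.8952 + 0.08572) = 0.3391 g → mol O = 0.3391 ÷ 15.999 = 0.02119 mol
mass % H = 0.08572 g ÷ 1.32 g × 100%

6.5%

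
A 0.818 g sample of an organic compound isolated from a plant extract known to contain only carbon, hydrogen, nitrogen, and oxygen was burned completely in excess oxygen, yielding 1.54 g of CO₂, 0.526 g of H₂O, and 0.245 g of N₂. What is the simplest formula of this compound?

mol C = 1.54 g CO₂ ÷ 44.009 g/mol = 0.03499 mol
mol H = 2 × 0.526 g H₂O ÷ 18.015 g/mol = 0.05840 mol
mol N = 2 × 0.245 g N₂ ÷ 28.014 g/mol = 0.01749 mol
mass O = 0.818 − (0.4203 + 0.05886 + 0.2450) = 0.09384 g → mol O = 0.09384 ÷ 15.999 = 0.005865 mol
Divide by the smallest (0.005865 mol): C 5.966, H 9.956, N 2.982, O 1.000

C6H10N3O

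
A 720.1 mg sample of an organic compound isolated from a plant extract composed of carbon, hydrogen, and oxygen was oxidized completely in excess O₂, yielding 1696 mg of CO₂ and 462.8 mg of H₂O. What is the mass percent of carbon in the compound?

mol C = 1.696 g CO₂ ÷ 44.009 g/mol = 0.038538 mol
mol H = 2 × 0.4628 g H₂O ÷ 18.015 g/mol = 0.051379 mol
mass O = 0.7201 − (0.46287 + 0.051790) = 0.20543 g → mol O = 0.20543 ÷ 15.999 = 0.012840 mol
mass % C = 0.46287 g ÷ 0.7201 g × 100%

64.28%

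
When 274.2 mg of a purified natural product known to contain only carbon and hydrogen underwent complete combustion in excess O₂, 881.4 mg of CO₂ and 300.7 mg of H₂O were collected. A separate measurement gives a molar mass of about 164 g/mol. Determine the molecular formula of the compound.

mol C = 0.8814 g CO₂ ÷ 44.009 g/mol = 0.020028 mol
mol H = 2 × 0.3007 g H₂O ÷ 18.015 g/mol = 0.033383 mol
Divide by the smallest (0.020028 mol): C 1.000, H 1.667
Multiplying each by 3 gives whole numbers: C 3.00, H 5.00
Empirical formula: C3H5
Empirical-formula mass = 41.07 g/mol; 164 ÷ 41.07 ≈ 4, so the molecular formula is C12H20.

C12H20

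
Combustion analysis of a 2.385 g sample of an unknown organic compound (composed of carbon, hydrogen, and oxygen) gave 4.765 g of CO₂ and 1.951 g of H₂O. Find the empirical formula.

C2H4O

mol C = 4.765 g CO₂ ÷ 44.009 g/mol = 0.10827 mol
mol H = 2 × 1.951 g H₂O ÷ 18.015 g/mol = 0.21660 mol
mass O = 2.385 − (1.3005 + 0.21833) = 0.86620 g → mol O = 0.86620 ÷ 15.999 = 0.054141 mol
Divide by the smallest (0.054141 mol): C 2.000, H 4.001, O 1.000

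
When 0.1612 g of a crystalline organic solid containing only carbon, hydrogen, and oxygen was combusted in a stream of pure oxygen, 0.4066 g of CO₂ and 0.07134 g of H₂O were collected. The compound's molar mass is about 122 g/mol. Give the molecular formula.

mol C = 0.4066 g CO₂ ÷ 44.009 g/mol = 0.0092390 mol
mol H = 2 × 0.07134 g H₂O ÷ 18.015 g/mol = 0.0079201 mol
mass O = 0.1612 − (0.11097 + 0.0079834) = 0.042247 g → mol O = 0.042247 ÷ 15.999 = 0.0026406 mol
Divide by the smallest (0.0026406 mol): C 3.499, H 2.999, O 1.000
Multiplying each by 2 gives whole numbers: C 7.00, H 6.00, O 2.00
Empirical formula: C7H6O2
Empirical-formula mass = 122.12 g/mol; 122 ÷ 122.12 ≈ 1, so the molecular formula is C7H6O2.

C7H6O2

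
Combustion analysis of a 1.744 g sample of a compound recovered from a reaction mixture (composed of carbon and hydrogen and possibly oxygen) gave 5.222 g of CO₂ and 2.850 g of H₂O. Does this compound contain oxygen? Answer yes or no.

no

mol C = 5.222 g CO₂ ÷ 44.009 g/mol = 0.11866 mol
mol H = 2 × 2.850 g H₂O ÷ 18.015 g/mol = 0.31640 mol
C and H together account for 1.7441 g — essentially the entire 1.744 g sample — so the compound contains no oxygen.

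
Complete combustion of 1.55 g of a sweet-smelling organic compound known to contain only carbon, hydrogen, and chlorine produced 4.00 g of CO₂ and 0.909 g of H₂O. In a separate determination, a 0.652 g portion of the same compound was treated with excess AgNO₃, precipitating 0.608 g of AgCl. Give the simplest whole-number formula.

C9H10Cl

mol C = 4.00 g CO₂ ÷ 44.009 g/mol = 0.09089 mol
mol H = 2 × 0.909 g H₂O ÷ 18.015 g/mol = 0.1009 mol
From the AgCl data: mol Cl per gram of compound = (0.608 ÷ 143.318) ÷ 0.652 = 0.006507 mol/g, so in the 1.55 g combustion sample mol Cl = 0.01009 mol
Divide by the smallest (0.01009 mol): C 9.012, H 10.006, Cl 1.000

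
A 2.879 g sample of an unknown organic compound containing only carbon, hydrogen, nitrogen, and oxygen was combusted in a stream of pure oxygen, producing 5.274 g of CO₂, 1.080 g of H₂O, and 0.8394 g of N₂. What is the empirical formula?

C4H4N2O

mol C = 5.274 g CO₂ ÷ 44.009 g/mol = 0.11984 mol
mol H = 2 × 1.080 g H₂O ÷ 18.015 g/mol = 0.11990 mol
mol N = 2 × 0.8394 g N₂ ÷ 28.014 g/mol = 0.059927 mol
mass O = 2.879 − (1.4394 + 0.12086 + 0.83940) = 0.47935 g → mol O = 0.47935 ÷ 15.999 = 0.029961 mol
Divide by the smallest (0.029961 mol): C 4.000, H 4.002, N 2.000, O 1.000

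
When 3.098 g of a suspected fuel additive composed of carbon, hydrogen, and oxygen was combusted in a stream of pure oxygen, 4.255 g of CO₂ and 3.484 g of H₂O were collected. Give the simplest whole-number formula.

mol C = 4.255 g CO₂ ÷ 44.009 g/mol = 0.096685 mol
mol H = 2 × 3.484 g H₂O ÷ 18.015 g/mol = 0.38679 mol
mass O = 3.098 − (1.1613 + 0.38988) = 1.5468 g → mol O = 1.5468 ÷ 15.999 = 0.096683 mol
Divide by the smallest (0.096683 mol): C 1.000, H 4.001, O 1.000

CH4O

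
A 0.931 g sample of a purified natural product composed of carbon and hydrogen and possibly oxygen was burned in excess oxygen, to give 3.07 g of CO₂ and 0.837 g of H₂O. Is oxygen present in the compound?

no

mol C = 3.07 g CO₂ ÷ 44.009 g/mol = 0.06976 mol
mol H = 2 × 0.837 g H₂O ÷ 18.015 g/mol = 0.09292 mol
C and H together account for 0.9315 g — essentially the entire 0.931 g sample — so the compound contains no oxygen.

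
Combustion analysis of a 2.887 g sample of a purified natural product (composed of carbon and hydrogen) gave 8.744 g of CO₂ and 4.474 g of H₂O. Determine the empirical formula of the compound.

C2H5

mol C = 8.744 g CO₂ ÷ 44.009 g/mol = 0.19869 mol
mol H = 2 × 4.474 g H₂O ÷ 18.015 g/mol = 0.49670 mol
Divide by the smallest (0.19869 mol): C 1.000, H 2.500
Multiplying each by 2 gives whole numbers: C 2.00, H 5.00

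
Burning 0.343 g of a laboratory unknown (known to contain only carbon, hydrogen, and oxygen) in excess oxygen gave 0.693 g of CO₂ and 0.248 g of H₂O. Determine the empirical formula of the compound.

mol C = 0.693 g CO₂ ÷ 44.009 g/mol = 0.01575 mol
mol H = 2 × 0.248 g H₂O ÷ 18.015 g/mol = 0.02753 mol
mass O = 0.343 − (0.1891 + 0.02775) = 0.1261 g → mol O = 0.1261 ÷ 15.999 = 0.007883 mol
Divide by the smallest (0.007883 mol): C 1.998, H 3.493, O 1.000
Multiplying each by 2 gives whole numbers: C 4.00, H 6.99, O 2.00

C4H7O2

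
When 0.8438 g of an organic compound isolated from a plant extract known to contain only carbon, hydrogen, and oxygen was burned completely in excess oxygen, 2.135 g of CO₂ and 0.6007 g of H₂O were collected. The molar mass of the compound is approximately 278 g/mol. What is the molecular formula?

C16H22O4

mol C = 2.135 g CO₂ ÷ 44.009 g/mol = 0.048513 mol
mol H = 2 × 0.6007 g H₂O ÷ 18.015 g/mol = 0.066689 mol
mass O = 0.8438 − (0.58269 + 0.067222) = 0.19389 g → mol O = 0.19389 ÷ 15.999 = 0.012119 mol
Divide by the smallest (0.012119 mol): C 4.003, H 5.503, O 1.000
Multiplying each by 2 gives whole numbers: C 8.01, H 11.01, O 2.00
Empirical formula: C8H11O2
Empirical-formula mass = 139.17 g/mol; 278 ÷ 139.17 ≈ 2, so the molecular formula is C16H22O4.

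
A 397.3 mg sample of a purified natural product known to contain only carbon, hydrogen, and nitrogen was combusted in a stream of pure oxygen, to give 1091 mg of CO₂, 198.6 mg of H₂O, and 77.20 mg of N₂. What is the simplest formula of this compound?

mol C = 1.091 g CO₂ ÷ 44.009 g/mol = 0.024790 mol
mol H = 2 × 0.1986 g H₂O ÷ 18.015 g/mol = 0.022048 mol
mol N = 2 × 0.07720 g N₂ ÷ 28.014 g/mol = 0.0055115 mol
Divide by the smallest (0.0055115 mol): C 4.498, H 4.000, N 1.000
Multiplying each by 2 gives whole numbers: C 9.00, H 8.00, N 2.00

C9H8N2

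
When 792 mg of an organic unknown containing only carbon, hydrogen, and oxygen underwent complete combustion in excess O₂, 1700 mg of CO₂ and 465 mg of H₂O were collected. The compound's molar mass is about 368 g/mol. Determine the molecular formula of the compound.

mol C = 1.70 g CO₂ ÷ 44.009 g/mol = 0.03863 mol
mol H = 2 × 0.465 g H₂O ÷ 18.015 g/mol = 0.05162 mol
mass O = 0.792 − (0.4640 + 0.05204) = 0.2760 g → mol O = 0.2760 ÷ 15.999 = 0.01725 mol
Divide by the smallest (0.01725 mol): C 2.239, H 2.993, O 1.000
Multiplying each by 4 gives whole numbers: C 8.96, H 11.97, O 4.00
Empirical formula: C9H12O4
Empirical-formula mass = 184.19 g/mol; 368 ÷ 184.19 ≈ 2, so the molecular formula is C18H24O8.

C18H24O8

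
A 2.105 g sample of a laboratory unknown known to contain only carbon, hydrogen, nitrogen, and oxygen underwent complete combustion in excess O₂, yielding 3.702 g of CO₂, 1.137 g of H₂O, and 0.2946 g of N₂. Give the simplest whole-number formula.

mol C = 3.702 g CO₂ ÷ 44.009 g/mol = 0.084119 mol
mol H = 2 × 1.137 g H₂O ÷ 18.015 g/mol = 0.12623 mol
mol N = 2 × 0.2946 g N₂ ÷ 28.014 g/mol = 0.021032 mol
mass O = 2.105 − (1.0104 + 0.12724 + 0.29460) = 0.67281 g → mol O = 0.67281 ÷ 15.999 = 0.042053 mol
Divide by the smallest (0.021032 mol): C 4.000, H 6.002, N 1.000, O 1.999

C4H6NO2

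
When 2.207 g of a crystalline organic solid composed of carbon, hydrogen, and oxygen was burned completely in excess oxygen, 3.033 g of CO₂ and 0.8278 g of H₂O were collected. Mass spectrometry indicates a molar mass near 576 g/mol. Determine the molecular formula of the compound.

C18H24O21

mol C = 3.033 g CO₂ ÷ 44.009 g/mol = 0.068918 mol
mol H = 2 × 0.8278 g H₂O ÷ 18.015 g/mol = 0.091901 mol
mass O = 2.207 − (0.82777 + 0.092636) = 1.2866 g → mol O = 1.2866 ÷ 15.999 = 0.080417 mol
Divide by the smallest (0.068918 mol): C 1.000, H 1.333, O 1.167
Multiplying each by 6 gives whole numbers: C 6.00, H 8.00, O 7.00
Empirical formula: C6H8O7
Empirical-formula mass = 192.12 g/mol; 576 ÷ 192.12 ≈ 3, so the molecular formula is C18H24O21.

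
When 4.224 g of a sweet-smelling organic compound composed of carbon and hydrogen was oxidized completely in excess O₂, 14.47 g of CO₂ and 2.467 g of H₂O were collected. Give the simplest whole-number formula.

C6H5

mol C = 14.47 g CO₂ ÷ 44.009 g/mol = 0.32880 mol
mol H = 2 × 2.467 g H₂O ÷ 18.015 g/mol = 0.27388 mol
Divide by the smallest (0.27388 mol): C 1.200, H 1.000
Multiplying each by 5 gives whole numbers: C 6.00, H 5.00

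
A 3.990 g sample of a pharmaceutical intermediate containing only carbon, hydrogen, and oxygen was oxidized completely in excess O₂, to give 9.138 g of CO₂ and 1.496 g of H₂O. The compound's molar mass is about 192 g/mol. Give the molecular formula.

C10H8O4

mol C = 9.138 g CO₂ ÷ 44.009 g/mol = 0.20764 mol
mol H = 2 × 1.496 g H₂O ÷ 18.015 g/mol = 0.16608 mol
mass O = 3.990 − (2.4940 + 0.16741) = 1.3286 g → mol O = 1.3286 ÷ 15.999 = 0.083045 mol
Divide by the smallest (0.083045 mol): C 2.500, H 2.000, O 1.000
Multiplying each by 2 gives whole numbers: C 5.00, H 4.00, O 2.00
Empirical formula: C5H4O2
Empirical-formula mass = 96.08 g/mol; 192 ÷ 96.08 ≈ 2, so the molecular formula is C10H8O4.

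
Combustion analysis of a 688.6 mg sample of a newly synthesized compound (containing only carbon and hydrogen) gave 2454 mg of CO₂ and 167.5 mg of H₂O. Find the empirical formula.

mol C = 2.454 g CO₂ ÷ 44.009 g/mol = 0.055761 mol
mol H = 2 × 0.1675 g H₂O ÷ 18.015 g/mol = 0.018596 mol
Divide by the smallest (0.018596 mol): C 2.999, H 1.000

C3H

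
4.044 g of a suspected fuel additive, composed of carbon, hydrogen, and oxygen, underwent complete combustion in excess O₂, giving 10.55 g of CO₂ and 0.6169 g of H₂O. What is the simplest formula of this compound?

C7H2O2

mol C = 10.55 g CO₂ ÷ 44.009 g/mol = 0.23972 mol
mol H = 2 × 0.6169 g H₂O ÷ 18.015 g/mol = 0.068487 mol
mass O = 4.044 − (2.8793 + 0.069035) = 1.0956 g → mol O = 1.0956 ÷ 15.999 = 0.068482 mol
Divide by the smallest (0.068482 mol): C 3.501, H 1.000, O 1.000
Multiplying each by 2 gives whole numbers: C 7.00, H 2.00, O 2.00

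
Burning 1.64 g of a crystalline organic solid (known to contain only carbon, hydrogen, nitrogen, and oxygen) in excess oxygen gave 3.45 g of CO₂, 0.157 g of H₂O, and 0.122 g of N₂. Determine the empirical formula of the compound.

C9H2NO4

mol C = 3.45 g CO₂ ÷ 44.009 g/mol = 0.07839 mol
mol H = 2 × 0.157 g H₂O ÷ 18.015 g/mol = 0.01743 mol
mol N = 2 × 0.122 g N₂ ÷ 28.014 g/mol = 0.008710 mol
mass O = 1.64 − (0.9416 + 0.01757 + 0.1220) = 0.5589 g → mol O = 0.5589 ÷ 15.999 = 0.03493 mol
Divide by the smallest (0.008710 mol): C 9.000, H 2.001, N 1.000, O 4.010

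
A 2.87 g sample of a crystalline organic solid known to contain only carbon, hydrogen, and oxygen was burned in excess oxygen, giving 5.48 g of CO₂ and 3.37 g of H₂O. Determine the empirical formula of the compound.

mol C = 5.48 g CO₂ ÷ 44.009 g/mol = 0.1245 mol
mol H = 2 × 3.37 g H₂O ÷ 18.015 g/mol = 0.3741 mol
mass O = 2.87 − (1.496 + 0.3771) = 0.9973 g → mol O = 0.9973 ÷ 15.999 = 0.06233 mol
Divide by the smallest (0.06233 mol): C 1.998, H 6.002, O 1.000

C2H6O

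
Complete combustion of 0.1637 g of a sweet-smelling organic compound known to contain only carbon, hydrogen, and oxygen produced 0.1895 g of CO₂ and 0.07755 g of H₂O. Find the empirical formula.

mol C = 0.1895 g CO₂ ÷ 44.009 g/mol = 0.0043059 mol
mol H = 2 × 0.07755 g H₂O ÷ 18.015 g/mol = 0.0086095 mol
mass O = 0.1637 − (0.051719 + 0.0086784) = 0.10330 g → mol O = 0.10330 ÷ 15.999 = 0.0064568 mol
Divide by the smallest (0.0043059 mol): C 1.000, H 1.999, O 1.500
Multiplying each by 2 gives whole numbers: C 2.00, H 4.00, O 3.00

C2H4O3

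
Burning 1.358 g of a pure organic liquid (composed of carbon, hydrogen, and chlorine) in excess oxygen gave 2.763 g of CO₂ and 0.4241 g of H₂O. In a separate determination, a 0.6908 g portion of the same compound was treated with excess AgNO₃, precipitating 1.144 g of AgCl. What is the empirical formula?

mol C = 2.763 g CO₂ ÷ 44.009 g/mol = 0.062783 mol
mol H = 2 × 0.4241 g H₂O ÷ 18.015 g/mol = 0.047083 mol
From the AgCl data: mol Cl per gram of compound = (1.144 ÷ 143.318) ÷ 0.6908 = 0.011555 mol/g, so in the 1.358 g combustion sample mol Cl = 0.015692 mol
Divide by the smallest (0.015692 mol): C 4.001, H 3.000, Cl 1.000

C4H3Cl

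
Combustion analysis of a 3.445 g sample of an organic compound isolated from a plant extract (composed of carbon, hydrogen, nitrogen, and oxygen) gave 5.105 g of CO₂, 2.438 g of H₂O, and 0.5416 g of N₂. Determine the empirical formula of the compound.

mol C = 5.105 g CO₂ ÷ 44.009 g/mol = 0.11600 mol
mol H = 2 × 2.438 g H₂O ÷ 18.015 g/mol = 0.27066 mol
mol N = 2 × 0.5416 g N₂ ÷ 28.014 g/mol = 0.038666 mol
mass O = 3.445 − (1.3933 + 0.27283 + 0.54160) = 1.2373 g → mol O = 1.2373 ÷ 15.999 = 0.077337 mol
Divide by the smallest (0.038666 mol): C 3.000, H 7.000, N 1.000, O 2.000

C3H7NO2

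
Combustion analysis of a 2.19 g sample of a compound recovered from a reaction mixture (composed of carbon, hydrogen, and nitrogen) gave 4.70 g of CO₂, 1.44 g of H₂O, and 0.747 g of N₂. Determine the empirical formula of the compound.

C2H3N

mol C = 4.70 g CO₂ ÷ 44.009 g/mol = 0.1068 mol
mol H = 2 × 1.44 g H₂O ÷ 18.015 g/mol = 0.1599 mol
mol N = 2 × 0.747 g N₂ ÷ 28.014 g/mol = 0.05333 mol
Divide by the smallest (0.05333 mol): C 2.003, H 2.998, N 1.000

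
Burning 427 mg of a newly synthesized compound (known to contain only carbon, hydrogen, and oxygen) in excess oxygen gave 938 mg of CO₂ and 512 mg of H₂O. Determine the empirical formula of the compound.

C3H8O

mol C = 0.938 g CO₂ ÷ 44.009 g/mol = 0.02131 mol
mol H = 2 × 0.512 g H₂O ÷ 18.015 g/mol = 0.05684 mol
mass O = 0.427 − (0.2560 + 0.05730) = 0.1137 g → mol O = 0.1137 ÷ 15.999 = 0.007107 mol
Divide by the smallest (0.007107 mol): C 2.999, H 7.998, O 1.000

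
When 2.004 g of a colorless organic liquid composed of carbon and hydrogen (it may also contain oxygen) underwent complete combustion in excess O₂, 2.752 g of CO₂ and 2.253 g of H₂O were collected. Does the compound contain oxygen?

mol C = 2.752 g CO₂ ÷ 44.009 g/mol = 0.062533 mol
mol H = 2 × 2.253 g H₂O ÷ 18.015 g/mol = 0.25012 mol
C and H account for only 1.0032 g of the 2.004 g sample; the remaining 1.0008 g must be oxygen.

yes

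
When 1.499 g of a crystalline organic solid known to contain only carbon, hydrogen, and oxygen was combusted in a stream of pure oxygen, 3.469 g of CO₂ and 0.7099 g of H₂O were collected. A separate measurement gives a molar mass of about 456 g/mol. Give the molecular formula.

C24H24O9

mol C = 3.469 g CO₂ ÷ 44.009 g/mol = 0.078825 mol
mol H = 2 × 0.7099 g H₂O ÷ 18.015 g/mol = 0.078812 mol
mass O = 1.499 − (0.94676 + 0.079443) = 0.47279 g → mol O = 0.47279 ÷ 15.999 = 0.029551 mol
Divide by the smallest (0.029551 mol): C 2.667, H 2.667, O 1.000
Multiplying each by 3 gives whole numbers: C 8.00, H 8.00, O 3.00
Empirical formula: C8H8O3
Empirical-formula mass = 152.15 g/mol; 456 ÷ 152.15 ≈ 3, so the molecular formula is C24H24O9.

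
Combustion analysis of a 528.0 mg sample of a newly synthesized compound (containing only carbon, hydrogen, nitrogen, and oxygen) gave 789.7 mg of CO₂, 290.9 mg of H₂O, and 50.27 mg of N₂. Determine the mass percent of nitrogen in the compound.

mol C = 0.7897 g CO₂ ÷ 44.009 g/mol = 0.017944 mol
mol H = 2 × 0.2909 g H₂O ÷ 18.015 g/mol = 0.032295 mol
mol N = 2 × 0.05027 g N₂ ÷ 28.014 g/mol = 0.0035889 mol
mass O = 0.5280 − (0.21553 + 0.032554 + 0.050270) = 0.22965 g → mol O = 0.22965 ÷ 15.999 = 0.014354 mol
mass % N = 0.050270 g ÷ 0.5280 g × 100%

9.52%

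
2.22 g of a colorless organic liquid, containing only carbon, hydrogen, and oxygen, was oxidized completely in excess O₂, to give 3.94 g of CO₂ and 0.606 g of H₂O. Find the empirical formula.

C4H3O3

mol C = 3.94 g CO₂ ÷ 44.009 g/mol = 0.08953 mol
mol H = 2 × 0.606 g H₂O ÷ 18.015 g/mol = 0.06728 mol
mass O = 2.22 − (1.075 + 0.06782) = 1.077 g → mol O = 1.077 ÷ 15.999 = 0.06731 mol
Divide by the smallest (0.06728 mol): C 1.331, H 1.000, O 1.000
Multiplying each by 3 gives whole numbers: C 3.99, H 3.00, O 3.00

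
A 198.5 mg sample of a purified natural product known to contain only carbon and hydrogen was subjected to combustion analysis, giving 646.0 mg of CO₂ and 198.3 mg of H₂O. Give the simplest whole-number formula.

C2H3

mol C = 0.6460 g CO₂ ÷ 44.009 g/mol = 0.014679 mol
mol H = 2 × 0.1983 g H₂O ÷ 18.015 g/mol = 0.022015 mol
Divide by the smallest (0.014679 mol): C 1.000, H 1.500
Multiplying each by 2 gives whole numbers: C 2.00, H 3.00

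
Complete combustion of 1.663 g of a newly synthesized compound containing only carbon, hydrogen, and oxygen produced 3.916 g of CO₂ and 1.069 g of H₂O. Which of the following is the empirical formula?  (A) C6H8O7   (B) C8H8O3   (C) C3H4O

mol C = 3.916 g CO₂ ÷ 44.009 g/mol = 0.088982 mol
mol H = 2 × 1.069 g H₂O ÷ 18.015 g/mol = 0.11868 mol
mass O = 1.663 − (1.0688 + 0.11963) = 0.47461 g → mol O = 0.47461 ÷ 15.999 = 0.029665 mol
Divide by the smallest (0.029665 mol): C 3.000, H 4.001, O 1.000

(C) C3H4O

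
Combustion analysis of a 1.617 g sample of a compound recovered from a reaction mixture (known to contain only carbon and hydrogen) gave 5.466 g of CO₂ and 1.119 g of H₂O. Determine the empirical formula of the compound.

mol C = 5.466 g CO₂ ÷ 44.009 g/mol = 0.12420 mol
mol H = 2 × 1.119 g H₂O ÷ 18.015 g/mol = 0.12423 mol
Divide by the smallest (0.12420 mol): C 1.000, H 1.000

CH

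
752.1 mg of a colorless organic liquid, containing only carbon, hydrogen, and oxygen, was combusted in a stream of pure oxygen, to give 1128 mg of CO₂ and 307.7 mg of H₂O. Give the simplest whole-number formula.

mol C = 1.128 g CO₂ ÷ 44.009 g/mol = 0.025631 mol
mol H = 2 × 0.3077 g H₂O ÷ 18.015 g/mol = 0.034160 mol
mass O = 0.7521 − (0.30786 + 0.034434) = 0.40981 g → mol O = 0.40981 ÷ 15.999 = 0.025615 mol
Divide by the smallest (0.025615 mol): C 1.001, H 1.334, O 1.000
Multiplying each by 3 gives whole numbers: C 3.00, H 4.00, O 3.00

C3H4O3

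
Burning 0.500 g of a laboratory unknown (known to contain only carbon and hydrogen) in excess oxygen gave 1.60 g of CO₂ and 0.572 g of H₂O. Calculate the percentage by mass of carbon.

mol C = 1.60 g CO₂ ÷ 44.009 g/mol = 0.03636 mol
mol H = 2 × 0.572 g H₂O ÷ 18.015 g/mol = 0.06350 mol
mass % C = 0.4367 g ÷ 0.500 g × 100%

87.3%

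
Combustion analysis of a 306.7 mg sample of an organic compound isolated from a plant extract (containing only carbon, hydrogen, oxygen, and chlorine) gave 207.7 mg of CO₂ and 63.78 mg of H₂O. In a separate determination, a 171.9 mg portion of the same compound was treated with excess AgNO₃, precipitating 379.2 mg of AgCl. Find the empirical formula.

mol C = 0.2077 g CO₂ ÷ 44.009 g/mol = 0.0047195 mol
mol H = 2 × 0.06378 g H₂O ÷ 18.015 g/mol = 0.0070808 mol
From the AgCl data: mol Cl per gram of compound = (0.3792 ÷ 143.318) ÷ 0.1719 = 0.015392 mol/g, so in the 0.3067 g combustion sample mol Cl = 0.0047207 mol
mass O = 0.3067 − (0.056686 + 0.0071374 + 0.16735) = 0.075528 g → mol O = 0.075528 ÷ 15.999 = 0.0047208 mol
Divide by the smallest (0.0047195 mol): C 1.000, H 1.500, Cl 1.000, O 1.000
Multiplying each by 2 gives whole numbers: C 2.00, H 3.00, Cl 2.00, O 2.00

C2H3Cl2O2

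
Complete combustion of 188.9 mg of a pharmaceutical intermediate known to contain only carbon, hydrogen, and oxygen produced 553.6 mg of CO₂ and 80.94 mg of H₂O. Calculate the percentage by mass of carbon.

mol C = 0.5536 g CO₂ ÷ 44.009 g/mol = 0.012579 mol
mol H = 2 × 0.08094 g H₂O ÷ 18.015 g/mol = 0.0089858 mol
mass O = 0.1889 − (0.15109 + 0.0090577) = 0.028753 g → mol O = 0.028753 ÷ 15.999 = 0.0017972 mol
mass % C = 0.15109 g ÷ 0.1889 g × 100%

79.98%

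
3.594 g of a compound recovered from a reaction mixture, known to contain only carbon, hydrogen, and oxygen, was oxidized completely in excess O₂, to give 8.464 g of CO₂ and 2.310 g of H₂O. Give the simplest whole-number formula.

C3H4O

mol C = 8.464 g CO₂ ÷ 44.009 g/mol = 0.19232 mol
mol H = 2 × 2.310 g H₂O ÷ 18.015 g/mol = 0.25645 mol
mass O = 3.594 − (2.3100 + 0.25850) = 1.0255 g → mol O = 1.0255 ÷ 15.999 = 0.064097 mol
Divide by the smallest (0.064097 mol): C 3.001, H 4.001, O 1.000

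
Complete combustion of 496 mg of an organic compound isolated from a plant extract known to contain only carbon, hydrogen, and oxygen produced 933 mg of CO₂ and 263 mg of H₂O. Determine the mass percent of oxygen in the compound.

42.7%

mol C = 0.933 g CO₂ ÷ 44.009 g/mol = 0.02120 mol
mol H = 2 × 0.263 g H₂O ÷ 18.015 g/mol = 0.02920 mol
mass O = 0.496 − (0.2546 + 0.02943) = 0.2119 g → mol O = 0.2119 ÷ 15.999 = 0.01325 mol
mass % O = 0.2119 g ÷ 0.496 g × 100%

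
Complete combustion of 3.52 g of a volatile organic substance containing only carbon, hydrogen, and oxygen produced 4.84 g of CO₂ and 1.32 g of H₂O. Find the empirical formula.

mol C = 4.84 g CO₂ ÷ 44.009 g/mol = 0.1100 mol
mol H = 2 × 1.32 g H₂O ÷ 18.015 g/mol = 0.1465 mol
mass O = 3.52 − (1.321 + 0.1477) = 2.051 g → mol O = 2.051 ÷ 15.999 = 0.1282 mol
Divide by the smallest (0.1100 mol): C 1.000, H 1.332, O 1.166
Multiplying each by 6 gives whole numbers: C 6.00, H 7.99, O 7.00

C6H8O7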